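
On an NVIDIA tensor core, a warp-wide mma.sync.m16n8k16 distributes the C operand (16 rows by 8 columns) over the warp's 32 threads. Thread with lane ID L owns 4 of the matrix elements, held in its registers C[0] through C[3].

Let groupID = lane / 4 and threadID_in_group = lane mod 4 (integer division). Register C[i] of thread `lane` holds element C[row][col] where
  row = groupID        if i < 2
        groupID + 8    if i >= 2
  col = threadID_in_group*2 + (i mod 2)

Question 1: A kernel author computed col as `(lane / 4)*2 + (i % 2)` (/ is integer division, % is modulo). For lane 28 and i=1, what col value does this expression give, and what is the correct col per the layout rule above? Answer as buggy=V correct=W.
buggy=15 correct=1

`(lane / 4)*2 + (i % 2)`[28,1]⇒15
lane 28⇒28/4=7, 28 mod 4=0
i=1  r:7+0⇒7  c:2·0+1⇒1
col: 15 vs 1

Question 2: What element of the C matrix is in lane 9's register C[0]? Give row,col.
lane 9->9/4=2, 9 mod 4=1
i=0  r:2+0->2  c:2·1+0->2

2,2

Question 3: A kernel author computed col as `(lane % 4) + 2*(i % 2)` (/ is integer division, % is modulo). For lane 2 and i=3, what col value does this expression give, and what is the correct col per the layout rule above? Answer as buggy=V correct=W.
buggy=4 correct=5

`(lane % 4) + 2*(i % 2)`[2,3]->4
L=2->gid=2>>2=0, tid=2&3=2
[3]->row 0+8=8  col 2·2+1=5
col: 4 vs 5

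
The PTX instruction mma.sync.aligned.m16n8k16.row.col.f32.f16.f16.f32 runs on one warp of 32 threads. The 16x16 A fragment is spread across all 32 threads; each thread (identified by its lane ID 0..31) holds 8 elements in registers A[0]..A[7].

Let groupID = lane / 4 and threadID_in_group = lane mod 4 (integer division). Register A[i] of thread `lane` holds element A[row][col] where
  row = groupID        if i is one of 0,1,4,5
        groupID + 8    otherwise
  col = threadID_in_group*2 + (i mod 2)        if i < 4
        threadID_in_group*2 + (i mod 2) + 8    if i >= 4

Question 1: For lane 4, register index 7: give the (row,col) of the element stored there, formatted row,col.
lane 4: gr=1 (4/4), th=0 (4%4)
i=7: r=1+8=9, c=0*2+1+8=9

9,9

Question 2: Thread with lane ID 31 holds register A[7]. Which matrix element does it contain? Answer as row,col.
15,15

L=31→G=31>>2=7, T=31&3=3
[7]→row 7+8=15  col 3·2+1+8=15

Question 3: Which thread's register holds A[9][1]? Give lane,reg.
r=9⇒gr=1,Rb=1  c=1⇒Cb=0,th=0,odd=1
L=1*4+0=4  i=0*4+1*2+1=3

4,3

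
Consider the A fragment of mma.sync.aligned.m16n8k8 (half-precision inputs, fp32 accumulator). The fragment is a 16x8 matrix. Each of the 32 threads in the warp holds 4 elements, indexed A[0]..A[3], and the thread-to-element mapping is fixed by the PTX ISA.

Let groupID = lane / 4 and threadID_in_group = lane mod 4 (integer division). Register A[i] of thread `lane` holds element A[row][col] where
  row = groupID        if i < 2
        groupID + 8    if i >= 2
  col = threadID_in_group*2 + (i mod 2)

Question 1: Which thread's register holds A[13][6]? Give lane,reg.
23,2

r: 13->gid=5,r8=1  c: 6->tid=3,i&1=0
L=5*4+3=23  i=1*2+0=2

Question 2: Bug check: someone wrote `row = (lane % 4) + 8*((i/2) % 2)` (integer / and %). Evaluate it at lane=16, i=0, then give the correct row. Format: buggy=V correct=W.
`(lane % 4) + 8*((i/2) % 2)`[16,0]→0
16: G=4,T=0
[0] (4+0,0*2+0) = (4,0)
row: 0 vs 4

buggy=0 correct=4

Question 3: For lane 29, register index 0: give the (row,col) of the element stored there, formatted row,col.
lane 29: G=7 (29/4), T=1 (29%4)
i=0: r=7+0=7, c=1*2+0=2

7,2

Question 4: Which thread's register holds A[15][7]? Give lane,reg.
31,3

r:15=>grp=7,rB=1  c:7=>tig=3,lo=1
L=7*4+3=31  i=1*2+1=3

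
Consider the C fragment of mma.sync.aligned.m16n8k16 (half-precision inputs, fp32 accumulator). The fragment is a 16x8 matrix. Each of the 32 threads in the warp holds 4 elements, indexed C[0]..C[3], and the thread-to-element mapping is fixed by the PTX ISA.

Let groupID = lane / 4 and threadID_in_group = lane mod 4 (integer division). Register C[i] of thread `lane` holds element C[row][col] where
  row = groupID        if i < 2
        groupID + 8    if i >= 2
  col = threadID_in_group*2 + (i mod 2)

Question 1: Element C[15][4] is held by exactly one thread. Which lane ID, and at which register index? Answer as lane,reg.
r: 15->gid=7,r8=1  c: 4->tid=2,i&1=0
L=7*4+2=30  i=1*2+0=2

30,2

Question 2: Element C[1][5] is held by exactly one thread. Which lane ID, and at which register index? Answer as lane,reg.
6,1

r:1=>grp=1,rB=0  c:5=>tig=2,lo=1
L=1*4+2=6  i=0*2+1=1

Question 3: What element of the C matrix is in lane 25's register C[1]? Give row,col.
25: G=6,T=1
[1] (6+0,1*2+1) = (6,3)

6,3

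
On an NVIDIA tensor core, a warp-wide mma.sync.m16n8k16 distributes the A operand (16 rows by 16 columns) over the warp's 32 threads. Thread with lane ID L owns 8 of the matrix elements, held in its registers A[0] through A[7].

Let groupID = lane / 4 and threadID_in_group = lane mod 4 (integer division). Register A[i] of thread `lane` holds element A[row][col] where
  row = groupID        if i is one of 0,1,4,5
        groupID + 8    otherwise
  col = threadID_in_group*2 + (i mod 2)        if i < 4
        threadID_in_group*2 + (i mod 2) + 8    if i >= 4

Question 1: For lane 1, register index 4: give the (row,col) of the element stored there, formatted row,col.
lane 1->1/4=0, 1 mod 4=1
i=4  r:0+0->0  c:2·1+0+8->10

0,10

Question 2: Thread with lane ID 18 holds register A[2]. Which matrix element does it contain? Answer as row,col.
12,4

lane 18->18/4=4, 18 mod 4=2
i=2  r:4+8->12  c:2·2+0+0->4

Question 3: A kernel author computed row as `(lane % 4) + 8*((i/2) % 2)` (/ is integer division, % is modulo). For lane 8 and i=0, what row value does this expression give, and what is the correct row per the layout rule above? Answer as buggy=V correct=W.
`(lane % 4) + 8*((i/2) % 2)`[8,0]=>0
lane 8: grp=2 (8/4), tig=0 (8%4)
i=0: r=2+0=2, c=0*2+0+0=0
row: 0 vs 2

buggy=0 correct=2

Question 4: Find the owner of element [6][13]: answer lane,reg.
26,5

r=6⇒gr=6,Rb=0  c=13⇒Cb=1,th=2,odd=1
L=6*4+2=26  i=1*4+0*2+1=5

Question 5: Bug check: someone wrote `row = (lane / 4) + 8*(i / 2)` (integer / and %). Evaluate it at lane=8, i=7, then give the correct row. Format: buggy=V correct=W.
`(lane / 4) + 8*(i / 2)`[8,7]→26
lane 8→8/4=2, 8 mod 4=0
i=7  r:2+8→10  c:2·0+1+8→9
row: 26 vs 10

buggy=26 correct=10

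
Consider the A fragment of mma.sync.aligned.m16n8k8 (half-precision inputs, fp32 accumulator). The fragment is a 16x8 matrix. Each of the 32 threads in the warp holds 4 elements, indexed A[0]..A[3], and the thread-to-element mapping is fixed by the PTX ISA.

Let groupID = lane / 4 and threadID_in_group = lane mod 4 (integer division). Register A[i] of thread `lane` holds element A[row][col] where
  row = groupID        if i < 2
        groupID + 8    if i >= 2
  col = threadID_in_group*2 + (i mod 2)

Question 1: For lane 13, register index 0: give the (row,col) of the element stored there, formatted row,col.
3,2

13: G=3,T=1
[0] (3+0,1*2+0) = (3,2)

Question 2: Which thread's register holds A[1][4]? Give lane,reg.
6,0

r:1=>grp=1,rB=0  c:4=>tig=2,lo=0
L=1*4+2=6  i=0*2+0=0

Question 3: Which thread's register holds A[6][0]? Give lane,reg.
r: 6->gid=6,r8=0  c: 0->tid=0,i&1=0
L=6*4+0=24  i=0*2+0=0

24,0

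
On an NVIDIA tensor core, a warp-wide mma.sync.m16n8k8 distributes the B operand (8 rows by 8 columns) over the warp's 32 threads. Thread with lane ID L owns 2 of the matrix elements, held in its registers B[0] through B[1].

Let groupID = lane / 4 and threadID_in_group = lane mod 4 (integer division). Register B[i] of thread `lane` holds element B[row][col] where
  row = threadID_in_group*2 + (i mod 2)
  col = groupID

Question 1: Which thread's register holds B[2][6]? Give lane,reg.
25,0

c=6⇒gr=6  r=2⇒th=1,odd=0
L=6*4+1=25  i=0=0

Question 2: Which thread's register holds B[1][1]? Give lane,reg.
c: 1->gid=1  r: 1->tid=0,i&1=1
L=1*4+0=4  i=1=1

4,1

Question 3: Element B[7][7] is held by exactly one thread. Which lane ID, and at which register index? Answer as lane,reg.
c: 7->gid=7  r: 7->tid=3,i&1=1
L=7*4+3=31  i=1=1

31,1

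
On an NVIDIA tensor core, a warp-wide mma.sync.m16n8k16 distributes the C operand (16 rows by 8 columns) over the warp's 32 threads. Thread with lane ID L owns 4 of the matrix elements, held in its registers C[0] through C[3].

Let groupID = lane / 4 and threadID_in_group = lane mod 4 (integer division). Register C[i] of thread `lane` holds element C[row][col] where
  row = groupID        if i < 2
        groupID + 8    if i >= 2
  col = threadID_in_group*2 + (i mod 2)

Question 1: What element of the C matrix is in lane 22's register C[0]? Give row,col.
lane 22: gr=5 (22/4), th=2 (22%4)
i=0: r=5+0=5, c=2*2+0=4

5,4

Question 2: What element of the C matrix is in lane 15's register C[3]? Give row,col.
11,7

L=15⇒gr=15>>2=3, th=15&3=3
[3]⇒row 3+8=11  col 3·2+1=7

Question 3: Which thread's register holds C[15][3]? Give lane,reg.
r=15⇒gr=7,Rb=1  c=3⇒th=1,odd=1
L=7*4+1=29  i=1*2+1=3

29,3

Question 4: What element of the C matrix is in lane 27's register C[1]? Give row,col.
6,7

lane 27⇒27/4=6, 27 mod 4=3
i=1  r:6+0⇒6  c:2·3+1⇒7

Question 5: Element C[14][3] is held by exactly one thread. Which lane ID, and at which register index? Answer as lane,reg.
r: 14->gid=6,r8=1  c: 3->tid=1,i&1=1
L=6*4+1=25  i=1*2+1=3

25,3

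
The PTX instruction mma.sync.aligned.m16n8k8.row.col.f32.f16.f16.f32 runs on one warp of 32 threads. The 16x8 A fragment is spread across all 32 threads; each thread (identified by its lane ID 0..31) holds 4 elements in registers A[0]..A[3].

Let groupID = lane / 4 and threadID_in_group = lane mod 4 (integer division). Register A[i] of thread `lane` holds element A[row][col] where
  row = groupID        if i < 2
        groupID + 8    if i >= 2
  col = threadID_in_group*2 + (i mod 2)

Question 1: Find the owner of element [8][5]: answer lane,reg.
r:8=>grp=0,rB=1  c:5=>tig=2,lo=1
L=0*4+2=2  i=1*2+1=3

2,3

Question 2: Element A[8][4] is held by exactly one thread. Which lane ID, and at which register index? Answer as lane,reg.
2,2

r: 8->gid=0,r8=1  c: 4->tid=2,i&1=0
L=0*4+2=2  i=1*2+0=2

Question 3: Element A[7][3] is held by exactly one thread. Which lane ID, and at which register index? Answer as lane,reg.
r=7⇒gr=7,Rb=0  c=3⇒th=1,odd=1
L=7*4+1=29  i=0*2+1=1

29,1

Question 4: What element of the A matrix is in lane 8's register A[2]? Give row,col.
lane 8: g=2 (8/4), t=0 (8%4)
i=2: r=2+8=10, c=0*2+0=0

10,0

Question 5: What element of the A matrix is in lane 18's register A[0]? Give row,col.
4,4

lane 18: G=4 (18/4), T=2 (18%4)
i=0: r=4+0=4, c=2*2+0=4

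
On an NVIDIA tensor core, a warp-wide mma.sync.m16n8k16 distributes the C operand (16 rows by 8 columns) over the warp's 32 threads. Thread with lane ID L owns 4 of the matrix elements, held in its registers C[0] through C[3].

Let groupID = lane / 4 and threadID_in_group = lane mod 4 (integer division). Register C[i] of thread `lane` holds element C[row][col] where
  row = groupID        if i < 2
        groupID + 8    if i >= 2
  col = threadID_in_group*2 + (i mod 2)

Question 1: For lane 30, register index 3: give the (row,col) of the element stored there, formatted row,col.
15,5

30: gr=7,th=2
[3] (7+8,2*2+1) = (15,5)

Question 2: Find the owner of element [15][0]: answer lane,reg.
28,2

r=15→G=7,rhi=1  c=0→T=0,p=0
L=7*4+0=28  i=1*2+0=2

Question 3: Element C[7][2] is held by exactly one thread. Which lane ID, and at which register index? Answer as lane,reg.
r:7=>grp=7,rB=0  c:2=>tig=1,lo=0
L=7*4+1=29  i=0*2+0=0

29,0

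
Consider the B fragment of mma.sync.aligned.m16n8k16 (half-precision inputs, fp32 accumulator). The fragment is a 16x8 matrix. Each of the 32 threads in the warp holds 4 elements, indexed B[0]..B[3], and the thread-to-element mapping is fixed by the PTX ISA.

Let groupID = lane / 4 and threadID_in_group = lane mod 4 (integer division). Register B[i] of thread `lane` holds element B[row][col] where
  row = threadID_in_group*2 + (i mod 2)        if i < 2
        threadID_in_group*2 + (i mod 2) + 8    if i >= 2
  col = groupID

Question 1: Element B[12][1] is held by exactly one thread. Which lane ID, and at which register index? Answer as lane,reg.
c: 1->gid=1  r: 12->r8=1,tid=2,i&1=0
L=1*4+2=6  i=1*2+0=2

6,2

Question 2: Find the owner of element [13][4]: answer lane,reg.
18,3

c:4=>grp=4  r:13=>rB=1,tig=2,lo=1
L=4*4+2=18  i=1*2+1=3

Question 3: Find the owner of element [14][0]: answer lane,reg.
3,2

c=0⇒gr=0  r=14⇒Rb=1,th=3,odd=0
L=0*4+3=3  i=1*2+0=2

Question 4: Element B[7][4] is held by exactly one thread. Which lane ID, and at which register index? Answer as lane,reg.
19,1

c=4→G=4  r=7→rhi=0,T=3,p=1
L=4*4+3=19  i=0*2+1=1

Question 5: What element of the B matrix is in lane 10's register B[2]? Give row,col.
12,2

lane 10: g=2 (10/4), t=2 (10%4)
i=2: r=2*2+0+8=12, c=g=2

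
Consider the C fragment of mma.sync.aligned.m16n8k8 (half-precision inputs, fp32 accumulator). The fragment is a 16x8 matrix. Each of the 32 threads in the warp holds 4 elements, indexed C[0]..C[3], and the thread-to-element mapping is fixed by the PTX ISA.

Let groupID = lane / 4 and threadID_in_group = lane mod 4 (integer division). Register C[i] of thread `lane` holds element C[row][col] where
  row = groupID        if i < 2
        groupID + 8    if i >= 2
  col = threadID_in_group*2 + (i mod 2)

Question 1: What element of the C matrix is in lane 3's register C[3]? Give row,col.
L=3⇒gr=3>>2=0, th=3&3=3
[3]⇒row 0+8=8  col 3·2+1=7

8,7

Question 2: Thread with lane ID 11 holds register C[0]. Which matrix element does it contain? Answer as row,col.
11: gr=2,th=3
[0] (2+0,3*2+0) = (2,6)

2,6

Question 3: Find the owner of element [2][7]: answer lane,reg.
r:2=>grp=2,rB=0  c:7=>tig=3,lo=1
L=2*4+3=11  i=0*2+1=1

11,1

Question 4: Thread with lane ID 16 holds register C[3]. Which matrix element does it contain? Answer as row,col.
12,1

L=16->g=16>>2=4, t=16&3=0
[3]->row 4+8=12  col 0·2+1=1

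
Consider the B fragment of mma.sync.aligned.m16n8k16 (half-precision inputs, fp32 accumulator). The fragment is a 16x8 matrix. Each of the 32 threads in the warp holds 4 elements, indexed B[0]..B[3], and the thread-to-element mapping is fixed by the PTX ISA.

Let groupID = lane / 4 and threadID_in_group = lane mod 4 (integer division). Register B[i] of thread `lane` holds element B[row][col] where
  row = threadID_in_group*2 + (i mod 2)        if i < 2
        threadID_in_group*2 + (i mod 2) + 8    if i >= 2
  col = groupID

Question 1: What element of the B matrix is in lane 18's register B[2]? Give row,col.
12,4

18: gid=4,tid=2
[2] (2*2+0+8,4) = (12,4)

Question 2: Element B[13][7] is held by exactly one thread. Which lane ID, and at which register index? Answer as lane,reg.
c=7→G=7  r=13→rhi=1,T=2,p=1
L=7*4+2=30  i=1*2+1=3

30,3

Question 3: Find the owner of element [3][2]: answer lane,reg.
c=2->g=2  r=3->rb=0,t=1,b0=1
L=2*4+1=9  i=0*2+1=1

9,1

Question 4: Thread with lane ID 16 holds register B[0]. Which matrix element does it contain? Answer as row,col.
16: gid=4,tid=0
[0] (0*2+0+0,4) = (0,4)

0,4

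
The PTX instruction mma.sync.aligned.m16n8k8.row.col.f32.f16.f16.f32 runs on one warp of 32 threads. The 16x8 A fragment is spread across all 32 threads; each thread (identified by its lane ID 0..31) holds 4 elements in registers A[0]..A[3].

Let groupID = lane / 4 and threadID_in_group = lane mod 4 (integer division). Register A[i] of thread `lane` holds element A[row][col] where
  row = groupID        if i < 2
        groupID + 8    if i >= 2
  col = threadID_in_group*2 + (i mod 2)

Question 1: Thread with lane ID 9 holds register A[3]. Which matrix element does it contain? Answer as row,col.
lane 9⇒9/4=2, 9 mod 4=1
i=3  r:2+8⇒10  c:2·1+1⇒3

10,3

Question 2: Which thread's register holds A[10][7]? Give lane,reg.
r: 10->gid=2,r8=1  c: 7->tid=3,i&1=1
L=2*4+3=11  i=1*2+1=3

11,3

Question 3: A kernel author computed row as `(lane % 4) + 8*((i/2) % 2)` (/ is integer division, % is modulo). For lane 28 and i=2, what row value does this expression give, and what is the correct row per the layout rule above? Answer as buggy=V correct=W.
`(lane % 4) + 8*((i/2) % 2)`[28,2]⇒8
28: gr=7,th=0
[2] (7+8,0*2+0) = (15,0)
row: 8 vs 15

buggy=8 correct=15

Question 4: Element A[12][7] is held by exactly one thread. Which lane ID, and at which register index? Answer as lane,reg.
19,3

r=12⇒gr=4,Rb=1  c=7⇒th=3,odd=1
L=4*4+3=19  i=1*2+1=3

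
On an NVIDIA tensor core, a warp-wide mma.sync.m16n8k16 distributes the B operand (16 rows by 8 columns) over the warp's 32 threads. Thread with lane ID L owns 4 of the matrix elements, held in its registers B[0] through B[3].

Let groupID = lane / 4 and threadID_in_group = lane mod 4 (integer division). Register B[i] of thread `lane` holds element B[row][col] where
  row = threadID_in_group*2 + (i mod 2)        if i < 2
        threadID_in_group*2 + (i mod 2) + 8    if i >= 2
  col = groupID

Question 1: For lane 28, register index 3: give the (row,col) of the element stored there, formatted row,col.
lane 28->28/4=7, 28 mod 4=0
i=3  r:2·0+1+8->9  c:7

9,7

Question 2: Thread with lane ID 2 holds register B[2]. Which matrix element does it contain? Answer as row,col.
12,0

L=2=>grp=2>>2=0, tig=2&3=2
[2]=>row 2·2+0+8=12  col grp=0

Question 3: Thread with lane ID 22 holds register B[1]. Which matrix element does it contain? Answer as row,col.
22: G=5,T=2
[1] (2*2+1+0,5) = (5,5)

5,5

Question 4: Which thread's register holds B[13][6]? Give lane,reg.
c:6=>grp=6  r:13=>rB=1,tig=2,lo=1
L=6*4+2=26  i=1*2+1=3

26,3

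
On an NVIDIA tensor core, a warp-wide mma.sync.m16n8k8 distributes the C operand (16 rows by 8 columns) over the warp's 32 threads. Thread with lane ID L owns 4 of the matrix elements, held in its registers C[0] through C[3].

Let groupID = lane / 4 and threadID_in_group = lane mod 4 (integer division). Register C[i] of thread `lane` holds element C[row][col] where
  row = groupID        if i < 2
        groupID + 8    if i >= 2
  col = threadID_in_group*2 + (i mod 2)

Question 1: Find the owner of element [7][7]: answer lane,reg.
r:7=>grp=7,rB=0  c:7=>tig=3,lo=1
L=7*4+3=31  i=0*2+1=1

31,1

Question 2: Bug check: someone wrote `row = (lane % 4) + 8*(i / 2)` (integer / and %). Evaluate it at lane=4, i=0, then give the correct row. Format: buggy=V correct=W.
`(lane % 4) + 8*(i / 2)`[4,0]⇒0
lane 4⇒4/4=1, 4 mod 4=0
i=0  r:1+0⇒1  c:2·0+0⇒0
row: 0 vs 1

buggy=0 correct=1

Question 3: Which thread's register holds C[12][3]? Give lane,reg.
r: 12->gid=4,r8=1  c: 3->tid=1,i&1=1
L=4*4+1=17  i=1*2+1=3

17,3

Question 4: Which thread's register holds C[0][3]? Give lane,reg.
r=0→G=0,rhi=0  c=3→T=1,p=1
L=0*4+1=1  i=0*2+1=1

1,1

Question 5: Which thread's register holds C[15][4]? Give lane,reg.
r: 15->gid=7,r8=1  c: 4->tid=2,i&1=0
L=7*4+2=30  i=1*2+0=2

30,2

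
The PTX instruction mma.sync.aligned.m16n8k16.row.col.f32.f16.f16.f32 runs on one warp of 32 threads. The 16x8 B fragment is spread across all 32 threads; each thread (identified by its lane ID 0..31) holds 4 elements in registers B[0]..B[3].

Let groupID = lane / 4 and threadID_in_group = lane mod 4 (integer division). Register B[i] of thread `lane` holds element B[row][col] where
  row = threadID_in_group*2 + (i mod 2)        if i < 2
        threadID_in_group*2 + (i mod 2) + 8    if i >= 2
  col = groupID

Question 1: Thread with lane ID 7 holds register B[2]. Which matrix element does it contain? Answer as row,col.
14,1

L=7=>grp=7>>2=1, tig=7&3=3
[2]=>row 3·2+0+8=14  col grp=1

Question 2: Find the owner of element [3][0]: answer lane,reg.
c: 0->gid=0  r: 3->r8=0,tid=1,i&1=1
L=0*4+1=1  i=0*2+1=1

1,1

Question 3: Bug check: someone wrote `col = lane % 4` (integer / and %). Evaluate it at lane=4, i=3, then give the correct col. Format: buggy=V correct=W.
`lane % 4`[4,3]→0
4: G=1,T=0
[3] (0*2+1+8,1) = (9,1)
col: 0 vs 1

buggy=0 correct=1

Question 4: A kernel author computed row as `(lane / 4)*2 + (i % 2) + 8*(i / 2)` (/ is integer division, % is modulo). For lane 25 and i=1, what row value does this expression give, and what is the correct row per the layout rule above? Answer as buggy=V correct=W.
`(lane / 4)*2 + (i % 2) + 8*(i / 2)`[25,1]=>13
lane 25: grp=6 (25/4), tig=1 (25%4)
i=1: r=1*2+1+0=3, c=grp=6
row: 13 vs 3

buggy=13 correct=3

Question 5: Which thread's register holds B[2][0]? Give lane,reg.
c=0⇒gr=0  r=2⇒Rb=0,th=1,odd=0
L=0*4+1=1  i=0*2+0=0

1,0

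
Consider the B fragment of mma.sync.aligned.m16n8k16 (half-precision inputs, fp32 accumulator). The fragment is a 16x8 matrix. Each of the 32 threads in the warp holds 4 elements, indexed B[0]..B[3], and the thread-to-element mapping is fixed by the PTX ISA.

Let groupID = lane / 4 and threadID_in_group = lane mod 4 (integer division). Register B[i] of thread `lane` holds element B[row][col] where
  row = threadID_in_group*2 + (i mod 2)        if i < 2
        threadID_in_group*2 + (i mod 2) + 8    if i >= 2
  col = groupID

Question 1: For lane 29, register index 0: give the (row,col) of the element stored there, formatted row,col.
lane 29→29/4=7, 29 mod 4=1
i=0  r:2·1+0+0→2  c:7

2,7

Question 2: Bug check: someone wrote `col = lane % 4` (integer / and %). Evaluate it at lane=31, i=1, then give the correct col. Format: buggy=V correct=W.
`lane % 4`[31,1]→3
lane 31: G=7 (31/4), T=3 (31%4)
i=1: r=3*2+1+0=7, c=G=7
col: 3 vs 7

buggy=3 correct=7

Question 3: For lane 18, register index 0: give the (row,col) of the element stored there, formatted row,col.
4,4

lane 18: gr=4 (18/4), th=2 (18%4)
i=0: r=2*2+0+0=4, c=gr=4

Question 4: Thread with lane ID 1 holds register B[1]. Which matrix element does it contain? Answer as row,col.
1: grp=0,tig=1
[1] (1*2+1+0,0) = (3,0)

3,0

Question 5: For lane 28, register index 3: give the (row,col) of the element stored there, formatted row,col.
9,7

lane 28=>28/4=7, 28 mod 4=0
i=3  r:2·0+1+8=>9  c:7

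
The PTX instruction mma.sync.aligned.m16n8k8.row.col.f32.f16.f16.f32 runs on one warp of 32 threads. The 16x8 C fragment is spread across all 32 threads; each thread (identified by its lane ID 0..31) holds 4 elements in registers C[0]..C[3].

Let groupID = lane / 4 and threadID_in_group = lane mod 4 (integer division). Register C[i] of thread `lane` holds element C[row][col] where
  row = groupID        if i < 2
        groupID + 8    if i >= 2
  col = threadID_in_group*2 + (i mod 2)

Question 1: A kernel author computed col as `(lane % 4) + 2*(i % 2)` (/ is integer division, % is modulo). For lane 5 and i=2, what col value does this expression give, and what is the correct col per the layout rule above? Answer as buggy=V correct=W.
`(lane % 4) + 2*(i % 2)`[5,2]->1
L=5->gid=5>>2=1, tid=5&3=1
[2]->row 1+8=9  col 1·2+0=2
col: 1 vs 2

buggy=1 correct=2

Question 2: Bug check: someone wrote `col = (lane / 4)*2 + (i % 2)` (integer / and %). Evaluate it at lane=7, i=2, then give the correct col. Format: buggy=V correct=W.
buggy=2 correct=6

`(lane / 4)*2 + (i % 2)`[7,2]=>2
7: grp=1,tig=3
[2] (1+8,3*2+0) = (9,6)
col: 2 vs 6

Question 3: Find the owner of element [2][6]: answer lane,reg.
11,0

r=2→G=2,rhi=0  c=6→T=3,p=0
L=2*4+3=11  i=0*2+0=0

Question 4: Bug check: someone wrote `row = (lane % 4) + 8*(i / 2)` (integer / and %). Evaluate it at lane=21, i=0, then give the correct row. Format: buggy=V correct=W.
`(lane % 4) + 8*(i / 2)`[21,0]=>1
lane 21: grp=5 (21/4), tig=1 (21%4)
i=0: r=5+0=5, c=1*2+0=2
row: 1 vs 5

buggy=1 correct=5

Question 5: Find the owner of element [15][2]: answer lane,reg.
29,2

r=15→G=7,rhi=1  c=2→T=1,p=0
L=7*4+1=29  i=1*2+0=2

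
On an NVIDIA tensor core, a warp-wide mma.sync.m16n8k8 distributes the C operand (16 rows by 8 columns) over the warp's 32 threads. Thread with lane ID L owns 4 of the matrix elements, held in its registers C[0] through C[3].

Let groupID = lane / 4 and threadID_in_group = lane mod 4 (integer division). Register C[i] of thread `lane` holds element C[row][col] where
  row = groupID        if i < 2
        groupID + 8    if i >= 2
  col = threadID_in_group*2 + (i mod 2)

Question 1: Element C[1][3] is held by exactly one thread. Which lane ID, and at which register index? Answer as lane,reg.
r=1⇒gr=1,Rb=0  c=3⇒th=1,odd=1
L=1*4+1=5  i=0*2+1=1

5,1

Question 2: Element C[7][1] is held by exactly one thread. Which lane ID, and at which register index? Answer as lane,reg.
28,1

r: 7->gid=7,r8=0  c: 1->tid=0,i&1=1
L=7*4+0=28  i=0*2+1=1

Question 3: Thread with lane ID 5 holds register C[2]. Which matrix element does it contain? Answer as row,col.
9,2

lane 5: gr=1 (5/4), th=1 (5%4)
i=2: r=1+8=9, c=1*2+0=2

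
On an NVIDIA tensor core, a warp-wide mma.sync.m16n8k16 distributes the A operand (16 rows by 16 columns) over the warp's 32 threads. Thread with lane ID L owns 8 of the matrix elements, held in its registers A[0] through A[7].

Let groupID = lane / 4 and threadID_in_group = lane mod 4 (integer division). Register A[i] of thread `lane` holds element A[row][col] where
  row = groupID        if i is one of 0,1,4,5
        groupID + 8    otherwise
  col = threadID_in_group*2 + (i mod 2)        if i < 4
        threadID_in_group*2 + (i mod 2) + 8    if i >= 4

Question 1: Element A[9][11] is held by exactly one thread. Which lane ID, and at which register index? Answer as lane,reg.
5,7

r:9=>grp=1,rB=1  c:11=>cB=1,tig=1,lo=1
L=1*4+1=5  i=1*4+1*2+1=7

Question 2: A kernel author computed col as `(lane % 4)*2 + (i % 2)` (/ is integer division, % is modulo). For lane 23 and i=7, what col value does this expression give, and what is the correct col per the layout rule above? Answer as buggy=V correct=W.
`(lane % 4)*2 + (i % 2)`[23,7]⇒7
lane 23⇒23/4=5, 23 mod 4=3
i=7  r:5+8⇒13  c:2·3+1+8⇒15
col: 7 vs 15

buggy=7 correct=15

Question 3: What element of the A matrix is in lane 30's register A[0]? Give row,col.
7,4

lane 30: gid=7 (30/4), tid=2 (30%4)
i=0: r=7+0=7, c=2*2+0+0=4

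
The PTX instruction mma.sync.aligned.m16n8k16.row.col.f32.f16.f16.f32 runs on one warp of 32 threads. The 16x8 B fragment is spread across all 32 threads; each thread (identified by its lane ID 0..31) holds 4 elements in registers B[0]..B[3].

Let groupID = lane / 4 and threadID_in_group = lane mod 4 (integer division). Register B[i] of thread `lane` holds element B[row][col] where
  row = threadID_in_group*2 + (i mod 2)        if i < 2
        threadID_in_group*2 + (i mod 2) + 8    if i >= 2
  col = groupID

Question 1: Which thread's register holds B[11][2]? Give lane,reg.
c=2->g=2  r=11->rb=1,t=1,b0=1
L=2*4+1=9  i=1*2+1=3

9,3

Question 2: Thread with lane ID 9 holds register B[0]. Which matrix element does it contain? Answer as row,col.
2,2

lane 9->9/4=2, 9 mod 4=1
i=0  r:2·1+0+0->2  c:2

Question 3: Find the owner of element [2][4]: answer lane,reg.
c=4→G=4  r=2→rhi=0,T=1,p=0
L=4*4+1=17  i=0*2+0=0

17,0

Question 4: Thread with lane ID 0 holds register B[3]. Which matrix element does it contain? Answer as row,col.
L=0->gid=0>>2=0, tid=0&3=0
[3]->row 0·2+1+8=9  col gid=0

9,0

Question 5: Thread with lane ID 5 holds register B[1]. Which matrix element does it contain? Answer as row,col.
5: g=1,t=1
[1] (1*2+1+0,1) = (3,1)

3,1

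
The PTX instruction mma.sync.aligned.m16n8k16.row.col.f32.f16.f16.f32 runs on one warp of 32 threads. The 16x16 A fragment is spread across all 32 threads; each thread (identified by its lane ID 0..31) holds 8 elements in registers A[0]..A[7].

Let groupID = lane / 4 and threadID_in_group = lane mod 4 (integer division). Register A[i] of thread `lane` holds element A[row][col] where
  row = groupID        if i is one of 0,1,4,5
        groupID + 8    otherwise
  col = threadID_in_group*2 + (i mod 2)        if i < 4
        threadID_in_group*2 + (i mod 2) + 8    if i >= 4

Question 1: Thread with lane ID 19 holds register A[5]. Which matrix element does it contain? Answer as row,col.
L=19⇒gr=19>>2=4, th=19&3=3
[5]⇒row 4+0=4  col 3·2+1+8=15

4,15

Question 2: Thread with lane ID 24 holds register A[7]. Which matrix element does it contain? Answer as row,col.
L=24→G=24>>2=6, T=24&3=0
[7]→row 6+8=14  col 0·2+1+8=9

14,9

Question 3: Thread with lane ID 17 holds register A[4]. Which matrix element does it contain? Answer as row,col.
lane 17->17/4=4, 17 mod 4=1
i=4  r:4+0->4  c:2·1+0+8->10

4,10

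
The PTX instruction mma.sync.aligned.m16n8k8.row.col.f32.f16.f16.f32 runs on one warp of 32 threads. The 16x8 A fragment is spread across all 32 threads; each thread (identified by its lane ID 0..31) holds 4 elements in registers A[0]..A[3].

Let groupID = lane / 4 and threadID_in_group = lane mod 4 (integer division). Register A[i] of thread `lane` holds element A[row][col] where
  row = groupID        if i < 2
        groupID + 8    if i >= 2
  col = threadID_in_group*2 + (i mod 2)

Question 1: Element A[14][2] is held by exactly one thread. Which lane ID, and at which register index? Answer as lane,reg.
25,2

r: 14->gid=6,r8=1  c: 2->tid=1,i&1=0
L=6*4+1=25  i=1*2+0=2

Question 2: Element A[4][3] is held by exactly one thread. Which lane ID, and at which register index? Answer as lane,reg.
17,1

r:4=>grp=4,rB=0  c:3=>tig=1,lo=1
L=4*4+1=17  i=0*2+1=1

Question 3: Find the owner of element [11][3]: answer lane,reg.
13,3

r=11->g=3,rb=1  c=3->t=1,b0=1
L=3*4+1=13  i=1*2+1=3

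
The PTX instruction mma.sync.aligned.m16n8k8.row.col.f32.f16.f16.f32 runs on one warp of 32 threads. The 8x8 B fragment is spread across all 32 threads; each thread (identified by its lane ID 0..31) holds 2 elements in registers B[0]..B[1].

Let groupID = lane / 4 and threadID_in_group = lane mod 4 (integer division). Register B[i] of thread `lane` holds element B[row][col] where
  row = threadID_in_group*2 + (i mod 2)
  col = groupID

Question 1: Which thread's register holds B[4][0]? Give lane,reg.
c: 0->gid=0  r: 4->tid=2,i&1=0
L=0*4+2=2  i=0=0

2,0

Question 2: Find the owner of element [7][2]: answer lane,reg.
c=2→G=2  r=7→T=3,p=1
L=2*4+3=11  i=1=1

11,1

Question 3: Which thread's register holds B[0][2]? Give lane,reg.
8,0

c=2→G=2  r=0→T=0,p=0
L=2*4+0=8  i=0=0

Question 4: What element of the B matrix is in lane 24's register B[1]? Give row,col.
24: g=6,t=0
[1] (0*2+1,6) = (1,6)

1,6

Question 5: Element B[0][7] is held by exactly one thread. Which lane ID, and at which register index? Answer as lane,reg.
28,0

c=7⇒gr=7  r=0⇒th=0,odd=0
L=7*4+0=28  i=0=0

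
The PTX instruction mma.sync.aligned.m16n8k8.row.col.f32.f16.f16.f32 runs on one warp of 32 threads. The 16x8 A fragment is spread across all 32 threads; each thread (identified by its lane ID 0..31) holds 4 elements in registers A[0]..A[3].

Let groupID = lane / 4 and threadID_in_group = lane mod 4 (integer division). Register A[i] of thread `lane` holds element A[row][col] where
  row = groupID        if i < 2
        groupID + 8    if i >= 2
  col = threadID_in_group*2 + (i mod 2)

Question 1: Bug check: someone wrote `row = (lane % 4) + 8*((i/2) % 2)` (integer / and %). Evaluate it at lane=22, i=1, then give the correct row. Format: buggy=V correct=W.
buggy=2 correct=5

`(lane % 4) + 8*((i/2) % 2)`[22,1]→2
lane 22→22/4=5, 22 mod 4=2
i=1  r:5+0→5  c:2·2+1→5
row: 2 vs 5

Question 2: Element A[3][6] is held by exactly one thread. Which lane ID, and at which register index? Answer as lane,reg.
r=3⇒gr=3,Rb=0  c=6⇒th=3,odd=0
L=3*4+3=15  i=0*2+0=0

15,0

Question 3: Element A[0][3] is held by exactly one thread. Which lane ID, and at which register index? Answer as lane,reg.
r=0⇒gr=0,Rb=0  c=3⇒th=1,odd=1
L=0*4+1=1  i=0*2+1=1

1,1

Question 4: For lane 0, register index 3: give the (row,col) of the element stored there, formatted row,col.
lane 0: g=0 (0/4), t=0 (0%4)
i=3: r=0+8=8, c=0*2+1=1

8,1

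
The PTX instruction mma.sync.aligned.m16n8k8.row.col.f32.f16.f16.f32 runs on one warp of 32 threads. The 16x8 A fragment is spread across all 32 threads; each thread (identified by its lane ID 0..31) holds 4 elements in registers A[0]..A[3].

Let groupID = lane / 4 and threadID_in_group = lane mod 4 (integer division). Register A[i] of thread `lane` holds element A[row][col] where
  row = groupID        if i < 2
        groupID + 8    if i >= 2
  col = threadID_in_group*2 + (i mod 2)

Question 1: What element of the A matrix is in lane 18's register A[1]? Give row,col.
L=18->gid=18>>2=4, tid=18&3=2
[1]->row 4+0=4  col 2·2+1=5

4,5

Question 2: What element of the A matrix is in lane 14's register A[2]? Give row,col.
L=14⇒gr=14>>2=3, th=14&3=2
[2]⇒row 3+8=11  col 2·2+0=4

11,4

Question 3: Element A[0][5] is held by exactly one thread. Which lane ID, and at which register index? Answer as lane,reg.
r=0→G=0,rhi=0  c=5→T=2,p=1
L=0*4+2=2  i=0*2+1=1

2,1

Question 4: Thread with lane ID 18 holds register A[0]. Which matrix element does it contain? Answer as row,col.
L=18->g=18>>2=4, t=18&3=2
[0]->row 4+0=4  col 2·2+0=4

4,4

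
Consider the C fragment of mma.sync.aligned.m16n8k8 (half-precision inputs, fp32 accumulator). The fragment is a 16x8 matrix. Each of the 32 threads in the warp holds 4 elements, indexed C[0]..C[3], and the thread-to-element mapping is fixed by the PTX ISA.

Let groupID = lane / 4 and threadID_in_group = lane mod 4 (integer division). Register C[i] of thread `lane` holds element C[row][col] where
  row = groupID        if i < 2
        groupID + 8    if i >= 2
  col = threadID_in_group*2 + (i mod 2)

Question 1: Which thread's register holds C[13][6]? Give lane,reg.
r=13⇒gr=5,Rb=1  c=6⇒th=3,odd=0
L=5*4+3=23  i=1*2+0=2

23,2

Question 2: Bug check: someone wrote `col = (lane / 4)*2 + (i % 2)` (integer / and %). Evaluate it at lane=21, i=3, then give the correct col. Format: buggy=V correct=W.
buggy=11 correct=3

`(lane / 4)*2 + (i % 2)`[21,3]⇒11
lane 21⇒21/4=5, 21 mod 4=1
i=3  r:5+8⇒13  c:2·1+1⇒3
col: 11 vs 3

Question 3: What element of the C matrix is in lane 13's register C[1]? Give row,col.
13: g=3,t=1
[1] (3+0,1*2+1) = (3,3)

3,3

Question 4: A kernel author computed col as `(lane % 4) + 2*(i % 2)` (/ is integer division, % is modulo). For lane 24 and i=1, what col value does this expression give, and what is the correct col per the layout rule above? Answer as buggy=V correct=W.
`(lane % 4) + 2*(i % 2)`[24,1]->2
lane 24: gid=6 (24/4), tid=0 (24%4)
i=1: r=6+0=6, c=0*2+1=1
col: 2 vs 1

buggy=2 correct=1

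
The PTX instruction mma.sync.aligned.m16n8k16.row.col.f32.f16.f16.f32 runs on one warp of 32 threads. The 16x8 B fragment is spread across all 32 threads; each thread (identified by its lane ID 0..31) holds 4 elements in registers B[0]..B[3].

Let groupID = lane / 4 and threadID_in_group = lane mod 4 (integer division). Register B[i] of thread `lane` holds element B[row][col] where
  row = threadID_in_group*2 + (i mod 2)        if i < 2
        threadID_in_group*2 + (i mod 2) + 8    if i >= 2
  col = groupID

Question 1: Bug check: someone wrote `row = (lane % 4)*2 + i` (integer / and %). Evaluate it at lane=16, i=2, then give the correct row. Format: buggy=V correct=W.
`(lane % 4)*2 + i`[16,2]→2
lane 16→16/4=4, 16 mod 4=0
i=2  r:2·0+0+8→8  c:4
row: 2 vs 8

buggy=2 correct=8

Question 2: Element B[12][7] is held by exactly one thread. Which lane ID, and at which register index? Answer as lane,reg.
c:7=>grp=7  r:12=>rB=1,tig=2,lo=0
L=7*4+2=30  i=1*2+0=2

30,2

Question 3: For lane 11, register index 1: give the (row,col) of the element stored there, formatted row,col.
lane 11⇒11/4=2, 11 mod 4=3
i=1  r:2·3+1+0⇒7  c:2

7,2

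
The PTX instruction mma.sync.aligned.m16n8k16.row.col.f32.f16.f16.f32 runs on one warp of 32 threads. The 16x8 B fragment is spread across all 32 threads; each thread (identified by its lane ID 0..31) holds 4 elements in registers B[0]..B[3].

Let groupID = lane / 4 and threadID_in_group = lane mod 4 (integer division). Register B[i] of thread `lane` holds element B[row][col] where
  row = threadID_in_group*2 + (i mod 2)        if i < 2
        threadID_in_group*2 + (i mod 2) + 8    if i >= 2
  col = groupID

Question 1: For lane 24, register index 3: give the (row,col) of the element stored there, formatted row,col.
9,6

lane 24=>24/4=6, 24 mod 4=0
i=3  r:2·0+1+8=>9  c:6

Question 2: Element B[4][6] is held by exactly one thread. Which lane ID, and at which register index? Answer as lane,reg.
26,0

c:6=>grp=6  r:4=>rB=0,tig=2,lo=0
L=6*4+2=26  i=0*2+0=0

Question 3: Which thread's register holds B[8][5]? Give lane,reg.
20,2

c: 5->gid=5  r: 8->r8=1,tid=0,i&1=0
L=5*4+0=20  i=1*2+0=2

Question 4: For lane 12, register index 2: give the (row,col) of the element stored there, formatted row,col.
L=12⇒gr=12>>2=3, th=12&3=0
[2]⇒row 0·2+0+8=8  col gr=3

8,3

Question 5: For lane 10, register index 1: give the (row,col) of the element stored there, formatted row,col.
5,2

lane 10: G=2 (10/4), T=2 (10%4)
i=1: r=2*2+1+0=5, c=G=2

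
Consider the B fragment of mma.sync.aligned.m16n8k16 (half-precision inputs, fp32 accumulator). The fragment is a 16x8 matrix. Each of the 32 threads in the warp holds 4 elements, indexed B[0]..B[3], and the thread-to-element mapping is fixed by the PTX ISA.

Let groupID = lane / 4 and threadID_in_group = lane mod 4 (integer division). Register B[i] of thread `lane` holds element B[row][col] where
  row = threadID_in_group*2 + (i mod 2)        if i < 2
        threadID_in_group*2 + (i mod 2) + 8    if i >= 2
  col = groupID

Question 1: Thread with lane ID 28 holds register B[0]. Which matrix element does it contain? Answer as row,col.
0,7

lane 28: gid=7 (28/4), tid=0 (28%4)
i=0: r=0*2+0+0=0, c=gid=7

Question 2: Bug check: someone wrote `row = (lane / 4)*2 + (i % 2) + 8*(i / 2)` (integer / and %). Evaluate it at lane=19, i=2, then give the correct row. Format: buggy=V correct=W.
`(lane / 4)*2 + (i % 2) + 8*(i / 2)`[19,2]=>16
19: grp=4,tig=3
[2] (3*2+0+8,4) = (14,4)
row: 16 vs 14

buggy=16 correct=14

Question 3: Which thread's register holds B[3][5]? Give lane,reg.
21,1

c:5=>grp=5  r:3=>rB=0,tig=1,lo=1
L=5*4+1=21  i=0*2+1=1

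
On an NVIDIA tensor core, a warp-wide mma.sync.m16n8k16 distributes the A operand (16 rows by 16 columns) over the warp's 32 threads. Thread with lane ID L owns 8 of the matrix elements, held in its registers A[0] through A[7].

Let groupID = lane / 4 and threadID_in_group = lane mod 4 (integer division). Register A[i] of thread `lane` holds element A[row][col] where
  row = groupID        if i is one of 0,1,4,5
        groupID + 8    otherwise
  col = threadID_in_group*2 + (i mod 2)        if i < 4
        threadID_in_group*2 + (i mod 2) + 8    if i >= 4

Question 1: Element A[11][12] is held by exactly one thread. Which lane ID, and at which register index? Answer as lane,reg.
r: 11->gid=3,r8=1  c: 12->c8=1,tid=2,i&1=0
L=3*4+2=14  i=1*4+1*2+0=6

14,6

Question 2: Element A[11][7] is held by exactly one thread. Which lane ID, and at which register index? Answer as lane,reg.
r:11=>grp=3,rB=1  c:7=>cB=0,tig=3,lo=1
L=3*4+3=15  i=0*4+1*2+1=3

15,3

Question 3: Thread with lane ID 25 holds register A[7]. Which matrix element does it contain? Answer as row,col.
14,11

lane 25->25/4=6, 25 mod 4=1
i=7  r:6+8->14  c:2·1+1+8->11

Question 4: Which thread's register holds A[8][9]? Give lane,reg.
r=8⇒gr=0,Rb=1  c=9⇒Cb=1,th=0,odd=1
L=0*4+0=0  i=1*4+1*2+1=7

0,7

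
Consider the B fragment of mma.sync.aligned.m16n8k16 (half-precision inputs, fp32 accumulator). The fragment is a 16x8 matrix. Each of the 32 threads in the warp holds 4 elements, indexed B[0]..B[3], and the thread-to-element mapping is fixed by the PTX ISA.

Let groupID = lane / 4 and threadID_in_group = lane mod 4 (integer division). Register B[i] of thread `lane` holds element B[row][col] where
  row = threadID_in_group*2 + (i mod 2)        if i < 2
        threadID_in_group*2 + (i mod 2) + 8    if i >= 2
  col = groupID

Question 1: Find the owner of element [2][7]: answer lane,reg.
c:7=>grp=7  r:2=>rB=0,tig=1,lo=0
L=7*4+1=29  i=0*2+0=0

29,0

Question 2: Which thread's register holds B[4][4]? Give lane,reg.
18,0

c: 4->gid=4  r: 4->r8=0,tid=2,i&1=0
L=4*4+2=18  i=0*2+0=0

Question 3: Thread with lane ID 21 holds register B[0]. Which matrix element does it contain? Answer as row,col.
lane 21: grp=5 (21/4), tig=1 (21%4)
i=0: r=1*2+0+0=2, c=grp=5

2,5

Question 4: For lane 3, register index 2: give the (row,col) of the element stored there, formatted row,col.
14,0

lane 3: G=0 (3/4), T=3 (3%4)
i=2: r=3*2+0+8=14, c=G=0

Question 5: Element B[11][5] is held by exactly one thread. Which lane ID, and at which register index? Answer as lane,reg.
c:5=>grp=5  r:11=>rB=1,tig=1,lo=1
L=5*4+1=21  i=1*2+1=3

21,3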